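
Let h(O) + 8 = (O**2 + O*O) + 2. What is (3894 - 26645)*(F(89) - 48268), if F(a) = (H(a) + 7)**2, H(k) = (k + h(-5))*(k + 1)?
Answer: -3262499338011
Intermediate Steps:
h(O) = -6 + 2*O**2 (h(O) = -8 + ((O**2 + O*O) + 2) = -8 + ((O**2 + O**2) + 2) = -8 + (2*O**2 + 2) = -8 + (2 + 2*O**2) = -6 + 2*O**2)
H(k) = (1 + k)*(44 + k) (H(k) = (k + (-6 + 2*(-5)**2))*(k + 1) = (k + (-6 + 2*25))*(1 + k) = (k + (-6 + 50))*(1 + k) = (k + 44)*(1 + k) = (44 + k)*(1 + k) = (1 + k)*(44 + k))
F(a) = (51 + a**2 + 45*a)**2 (F(a) = ((44 + a**2 + 45*a) + 7)**2 = (51 + a**2 + 45*a)**2)
(3894 - 26645)*(F(89) - 48268) = (3894 - 26645)*((51 + 89**2 + 45*89)**2 - 48268) = -22751*((51 + 7921 + 4005)**2 - 48268) = -22751*(11977**2 - 48268) = -22751*(143448529 - 48268) = -22751*143400261 = -3262499338011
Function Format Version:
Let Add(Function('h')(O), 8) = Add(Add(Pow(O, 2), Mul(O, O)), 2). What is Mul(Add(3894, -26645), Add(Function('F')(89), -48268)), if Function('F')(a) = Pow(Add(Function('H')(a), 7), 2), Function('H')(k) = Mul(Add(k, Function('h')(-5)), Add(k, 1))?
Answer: -3262499338011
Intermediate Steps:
Function('h')(O) = Add(-6, Mul(2, Pow(O, 2))) (Function('h')(O) = Add(-8, Add(Add(Pow(O, 2), Mul(O, O)), 2)) = Add(-8, Add(Add(Pow(O, 2), Pow(O, 2)), 2)) = Add(-8, Add(Mul(2, Pow(O, 2)), 2)) = Add(-8, Add(2, Mul(2, Pow(O, 2)))) = Add(-6, Mul(2, Pow(O, 2))))
Function('H')(k) = Mul(Add(1, k), Add(44, k)) (Function('H')(k) = Mul(Add(k, Add(-6, Mul(2, Pow(-5, 2)))), Add(k, 1)) = Mul(Add(k, Add(-6, Mul(2, 25))), Add(1, k)) = Mul(Add(k, Add(-6, 50)), Add(1, k)) = Mul(Add(k, 44), Add(1, k)) = Mul(Add(44, k), Add(1, k)) = Mul(Add(1, k), Add(44, k)))
Function('F')(a) = Pow(Add(51, Pow(a, 2), Mul(45, a)), 2) (Function('F')(a) = Pow(Add(Add(44, Pow(a, 2), Mul(45, a)), 7), 2) = Pow(Add(51, Pow(a, 2), Mul(45, a)), 2))
Mul(Add(3894, -26645), Add(Function('F')(89), -48268)) = Mul(Add(3894, -26645), Add(Pow(Add(51, Pow(89, 2), Mul(45, 89)), 2), -48268)) = Mul(-22751, Add(Pow(Add(51, 7921, 4005), 2), -48268)) = Mul(-22751, Add(Pow(11977, 2), -48268)) = Mul(-22751, Add(143448529, -48268)) = Mul(-22751, 143400261) = -3262499338011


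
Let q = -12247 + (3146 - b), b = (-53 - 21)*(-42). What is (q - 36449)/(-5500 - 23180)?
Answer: 24329/14340 ≈ 1.6966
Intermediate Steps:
b = 3108 (b = -74*(-42) = 3108)
q = -12209 (q = -12247 + (3146 - 1*3108) = -12247 + (3146 - 3108) = -12247 + 38 = -12209)
(q - 36449)/(-5500 - 23180) = (-12209 - 36449)/(-5500 - 23180) = -48658/(-28680) = -48658*(-1/28680) = 24329/14340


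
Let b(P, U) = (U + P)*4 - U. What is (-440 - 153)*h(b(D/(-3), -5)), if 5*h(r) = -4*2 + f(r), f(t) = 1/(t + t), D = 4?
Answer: 580547/610 ≈ 951.72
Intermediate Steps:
f(t) = 1/(2*t)
b(P, U) = 3*U + 4*P (b(P, U) = (P + U)*4 - U = (4*P + 4*U) - U = 3*U + 4*P)
h(r) = -8/5 + 1/(10*r) (h(r) = (-4*2 + 1/(2*r))/5 = (-8 + 1/(2*r))/5 = -8/5 + 1/(10*r))
(-440 - 153)*h(b(D/(-3), -5)) = (-440 - 153)*((1 - 16*(3*(-5) + 4*(4/(-3))))/(10*(3*(-5) + 4*(4/(-3))))) = -593*(1 - 16*(-15 + 4*(4*(-⅓))))/(10*(-15 + 4*(4*(-⅓)))) = -593*(1 - 16*(-15 + 4*(-4/3)))/(10*(-15 + 4*(-4/3))) = -593*(1 - 16*(-15 - 16/3))/(10*(-15 - 16/3)) = -593*(1 - 16*(-61/3))/(10*(-61/3)) = -593*(-3)*(1 + 976/3)/(10*61) = -593*(-3)*979/(10*61*3) = -593*(-979/610) = 580547/610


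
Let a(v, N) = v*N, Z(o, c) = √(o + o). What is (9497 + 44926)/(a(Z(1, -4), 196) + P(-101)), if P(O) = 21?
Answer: -163269/10913 + 217692*√2/1559 ≈ 182.51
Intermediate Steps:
Z(o, c) = √2*√o (Z(o, c) = √(2*o) = √2*√o)
a(v, N) = N*v
(9497 + 44926)/(a(Z(1, -4), 196) + P(-101)) = (9497 + 44926)/(196*(√2*√1) + 21) = 54423/(196*(√2*1) + 21) = 54423/(196*√2 + 21) = 54423/(21 + 196*√2)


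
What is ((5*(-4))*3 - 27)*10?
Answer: -870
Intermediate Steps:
((5*(-4))*3 - 27)*10 = (-20*3 - 27)*10 = (-60 - 27)*10 = -87*10 = -870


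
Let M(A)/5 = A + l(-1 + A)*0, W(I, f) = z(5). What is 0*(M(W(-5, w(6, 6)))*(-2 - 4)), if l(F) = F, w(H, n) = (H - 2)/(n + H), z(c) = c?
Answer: 0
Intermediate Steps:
w(H, n) = (-2 + H)/(H + n)
W(I, f) = 5
M(A) = 5*A (M(A) = 5*(A + (-1 + A)*0) = 5*(A + 0) = 5*A)
0*(M(W(-5, w(6, 6)))*(-2 - 4)) = 0*((5*5)*(-2 - 4)) = 0*(25*(-6)) = 0*(-150) = 0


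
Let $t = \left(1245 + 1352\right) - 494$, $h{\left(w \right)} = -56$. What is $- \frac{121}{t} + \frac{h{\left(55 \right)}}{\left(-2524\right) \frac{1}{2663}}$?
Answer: $\frac{78327695}{1326993} \approx 59.026$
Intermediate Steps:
$t = 2103$ ($t = 2597 - 494 = 2103$)
$- \frac{121}{t} + \frac{h{\left(55 \right)}}{\left(-2524\right) \frac{1}{2663}} = - \frac{121}{2103} - \frac{56}{\left(-2524\right) \frac{1}{2663}} = \left(-121\right) \frac{1}{2103} - \frac{56}{\left(-2524\right) \frac{1}{2663}} = - \frac{121}{2103} - \frac{56}{- \frac{2524}{2663}} = - \frac{121}{2103} - - \frac{37282}{631} = - \frac{121}{2103} + \frac{37282}{631} = \frac{78327695}{1326993}$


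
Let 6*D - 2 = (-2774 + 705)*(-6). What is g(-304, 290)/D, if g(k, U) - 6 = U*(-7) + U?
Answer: -2601/3104 ≈ -0.83795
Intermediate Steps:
g(k, U) = 6 - 6*U (g(k, U) = 6 + (U*(-7) + U) = 6 + (-7*U + U) = 6 - 6*U)
D = 6208/3 (D = 1/3 + ((-2774 + 705)*(-6))/6 = 1/3 + (-2069*(-6))/6 = 1/3 + (1/6)*12414 = 1/3 + 2069 = 6208/3 ≈ 2069.3)
g(-304, 290)/D = (6 - 6*290)/(6208/3) = (6 - 1740)*(3/6208) = -1734*3/6208 = -2601/3104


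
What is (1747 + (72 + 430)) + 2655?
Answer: 4904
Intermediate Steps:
(1747 + (72 + 430)) + 2655 = (1747 + 502) + 2655 = 2249 + 2655 = 4904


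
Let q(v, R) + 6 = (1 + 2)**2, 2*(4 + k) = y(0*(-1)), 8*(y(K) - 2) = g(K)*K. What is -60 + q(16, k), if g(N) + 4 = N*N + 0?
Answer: -57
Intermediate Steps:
g(N) = -4 + N**2 (g(N) = -4 + (N*N + 0) = -4 + (N**2 + 0) = -4 + N**2)
y(K) = 2 + K*(-4 + K**2)/8 (y(K) = 2 + ((-4 + K**2)*K)/8 = 2 + (K*(-4 + K**2))/8 = 2 + K*(-4 + K**2)/8)
k = -3 (k = -4 + (2 + (0*(-1))*(-4 + (0*(-1))**2)/8)/2 = -4 + (2 + (1/8)*0*(-4 + 0**2))/2 = -4 + (2 + (1/8)*0*(-4 + 0))/2 = -4 + (2 + (1/8)*0*(-4))/2 = -4 + (2 + 0)/2 = -4 + (1/2)*2 = -4 + 1 = -3)
q(v, R) = 3 (q(v, R) = -6 + (1 + 2)**2 = -6 + 3**2 = -6 + 9 = 3)
-60 + q(16, k) = -60 + 3 = -57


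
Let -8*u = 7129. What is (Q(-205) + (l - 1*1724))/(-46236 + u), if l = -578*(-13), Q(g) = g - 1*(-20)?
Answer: -2360/19843 ≈ -0.11893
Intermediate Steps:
u = -7129/8 (u = -⅛*7129 = -7129/8 ≈ -891.13)
Q(g) = 20 + g (Q(g) = g + 20 = 20 + g)
l = 7514
(Q(-205) + (l - 1*1724))/(-46236 + u) = ((20 - 205) + (7514 - 1*1724))/(-46236 - 7129/8) = (-185 + (7514 - 1724))/(-377017/8) = (-185 + 5790)*(-8/377017) = 5605*(-8/377017) = -2360/19843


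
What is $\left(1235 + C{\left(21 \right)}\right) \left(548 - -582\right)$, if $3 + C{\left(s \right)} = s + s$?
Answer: $1439620$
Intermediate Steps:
$C{\left(s \right)} = -3 + 2 s$ ($C{\left(s \right)} = -3 + \left(s + s\right) = -3 + 2 s$)
$\left(1235 + C{\left(21 \right)}\right) \left(548 - -582\right) = \left(1235 + \left(-3 + 2 \cdot 21\right)\right) \left(548 - -582\right) = \left(1235 + \left(-3 + 42\right)\right) \left(548 + 582\right) = \left(1235 + 39\right) 1130 = 1274 \cdot 1130 = 1439620$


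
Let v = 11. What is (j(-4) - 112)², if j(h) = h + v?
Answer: 11025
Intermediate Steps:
j(h) = 11 + h (j(h) = h + 11 = 11 + h)
(j(-4) - 112)² = ((11 - 4) - 112)² = (7 - 112)² = (-105)² = 11025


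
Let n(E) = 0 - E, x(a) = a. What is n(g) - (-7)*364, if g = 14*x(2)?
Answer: 2520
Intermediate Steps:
g = 28 (g = 14*2 = 28)
n(E) = -E
n(g) - (-7)*364 = -1*28 - (-7)*364 = -28 - 1*(-2548) = -28 + 2548 = 2520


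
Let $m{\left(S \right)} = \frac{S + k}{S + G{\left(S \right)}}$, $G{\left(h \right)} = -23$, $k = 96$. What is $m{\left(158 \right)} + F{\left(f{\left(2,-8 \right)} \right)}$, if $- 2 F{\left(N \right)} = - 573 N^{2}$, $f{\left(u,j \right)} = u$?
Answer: $\frac{154964}{135} \approx 1147.9$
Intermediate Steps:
$F{\left(N \right)} = \frac{573 N^{2}}{2}$ ($F{\left(N \right)} = - \frac{\left(-573\right) N^{2}}{2} = \frac{573 N^{2}}{2}$)
$m{\left(S \right)} = \frac{96 + S}{-23 + S}$ ($m{\left(S \right)} = \frac{S + 96}{S - 23} = \frac{96 + S}{-23 + S}$)
$m{\left(158 \right)} + F{\left(f{\left(2,-8 \right)} \right)} = \frac{96 + 158}{-23 + 158} + \frac{573 \cdot 2^{2}}{2} = \frac{1}{135} \cdot 254 + \frac{573}{2} \cdot 4 = \frac{1}{135} \cdot 254 + 1146 = \frac{254}{135} + 1146 = \frac{154964}{135}$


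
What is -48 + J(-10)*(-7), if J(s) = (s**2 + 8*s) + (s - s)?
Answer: -188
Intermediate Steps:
J(s) = s**2 + 8*s (J(s) = (s**2 + 8*s) + 0 = s**2 + 8*s)
-48 + J(-10)*(-7) = -48 - 10*(8 - 10)*(-7) = -48 - 10*(-2)*(-7) = -48 + 20*(-7) = -48 - 140 = -188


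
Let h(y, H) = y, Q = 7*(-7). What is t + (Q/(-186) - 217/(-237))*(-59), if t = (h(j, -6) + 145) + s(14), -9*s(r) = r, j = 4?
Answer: 3433121/44082 ≈ 77.880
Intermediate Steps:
Q = -49
s(r) = -r/9
t = 1327/9 (t = (4 + 145) - ⅑*14 = 149 - 14/9 = 1327/9 ≈ 147.44)
t + (Q/(-186) - 217/(-237))*(-59) = 1327/9 + (-49/(-186) - 217/(-237))*(-59) = 1327/9 + (-49*(-1/186) - 217*(-1/237))*(-59) = 1327/9 + (49/186 + 217/237)*(-59) = 1327/9 + (5775/4898)*(-59) = 1327/9 - 340725/4898 = 3433121/44082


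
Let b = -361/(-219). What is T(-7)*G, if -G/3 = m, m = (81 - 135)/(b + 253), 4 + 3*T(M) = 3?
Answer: -5913/27884 ≈ -0.21206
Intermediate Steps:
b = 361/219 (b = -361*(-1/219) = 361/219 ≈ 1.6484)
T(M) = -⅓ (T(M) = -4/3 + (⅓)*3 = -4/3 + 1 = -⅓)
m = -5913/27884 (m = (81 - 135)/(361/219 + 253) = -54/55768/219 = -54*219/55768 = -5913/27884 ≈ -0.21206)
G = 17739/27884 (G = -3*(-5913/27884) = 17739/27884 ≈ 0.63617)
T(-7)*G = -⅓*17739/27884 = -5913/27884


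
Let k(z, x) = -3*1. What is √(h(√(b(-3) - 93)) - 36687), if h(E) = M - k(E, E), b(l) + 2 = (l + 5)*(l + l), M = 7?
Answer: I*√36677 ≈ 191.51*I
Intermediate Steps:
b(l) = -2 + 2*l*(5 + l) (b(l) = -2 + (l + 5)*(l + l) = -2 + (5 + l)*(2*l) = -2 + 2*l*(5 + l))
k(z, x) = -3
h(E) = 10 (h(E) = 7 - 1*(-3) = 7 + 3 = 10)
√(h(√(b(-3) - 93)) - 36687) = √(10 - 36687) = √(-36677) = I*√36677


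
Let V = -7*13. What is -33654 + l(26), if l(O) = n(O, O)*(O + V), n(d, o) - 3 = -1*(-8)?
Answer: -34369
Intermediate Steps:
n(d, o) = 11 (n(d, o) = 3 - 1*(-8) = 3 + 8 = 11)
V = -91
l(O) = -1001 + 11*O (l(O) = 11*(O - 91) = 11*(-91 + O) = -1001 + 11*O)
-33654 + l(26) = -33654 + (-1001 + 11*26) = -33654 + (-1001 + 286) = -33654 - 715 = -34369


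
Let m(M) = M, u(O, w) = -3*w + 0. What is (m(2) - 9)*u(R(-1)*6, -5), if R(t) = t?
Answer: -105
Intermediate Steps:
u(O, w) = -3*w
(m(2) - 9)*u(R(-1)*6, -5) = (2 - 9)*(-3*(-5)) = -7*15 = -105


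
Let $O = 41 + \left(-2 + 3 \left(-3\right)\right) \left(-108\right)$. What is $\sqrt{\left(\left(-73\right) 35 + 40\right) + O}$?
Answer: $i \sqrt{1286} \approx 35.861 i$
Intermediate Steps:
$O = 1229$ ($O = 41 + \left(-2 - 9\right) \left(-108\right) = 41 - -1188 = 41 + 1188 = 1229$)
$\sqrt{\left(\left(-73\right) 35 + 40\right) + O} = \sqrt{\left(\left(-73\right) 35 + 40\right) + 1229} = \sqrt{\left(-2555 + 40\right) + 1229} = \sqrt{-2515 + 1229} = \sqrt{-1286} = i \sqrt{1286}$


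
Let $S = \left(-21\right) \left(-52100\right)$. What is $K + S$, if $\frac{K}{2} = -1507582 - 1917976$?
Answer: $-5757016$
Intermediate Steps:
$S = 1094100$
$K = -6851116$ ($K = 2 \left(-1507582 - 1917976\right) = 2 \left(-3425558\right) = -6851116$)
$K + S = -6851116 + 1094100 = -5757016$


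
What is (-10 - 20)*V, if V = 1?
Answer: -30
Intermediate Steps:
(-10 - 20)*V = (-10 - 20)*1 = -30*1 = -30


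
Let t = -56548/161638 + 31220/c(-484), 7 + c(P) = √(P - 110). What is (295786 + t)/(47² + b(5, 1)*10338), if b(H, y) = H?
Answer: 15353317411520/2800948689683 - 93660*I*√66/34657057 ≈ 5.4815 - 0.021955*I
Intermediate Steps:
c(P) = -7 + √(-110 + P) (c(P) = -7 + √(P - 110) = -7 + √(-110 + P))
t = -28274/80819 + 31220/(-7 + 3*I*√66) (t = -56548/161638 + 31220/(-7 + √(-110 - 484)) = -56548*1/161638 + 31220/(-7 + √(-594)) = -28274/80819 + 31220/(-7 + 3*I*√66) ≈ -340.23 - 1183.4*I)
(295786 + t)/(47² + b(5, 1)*10338) = (295786 + (-17680364442/51966617 - 93660*I*√66/643))/(47² + 5*10338) = (15353317411520/51966617 - 93660*I*√66/643)/(2209 + 51690) = (15353317411520/51966617 - 93660*I*√66/643)/53899 = (15353317411520/51966617 - 93660*I*√66/643)*(1/53899) = 15353317411520/2800948689683 - 93660*I*√66/34657057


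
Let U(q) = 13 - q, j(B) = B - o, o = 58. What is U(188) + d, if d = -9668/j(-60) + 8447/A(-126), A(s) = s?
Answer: -1190239/7434 ≈ -160.11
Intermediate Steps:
j(B) = -58 + B (j(B) = B - 1*58 = B - 58 = -58 + B)
d = 110711/7434 (d = -9668/(-58 - 60) + 8447/(-126) = -9668/(-118) + 8447*(-1/126) = -9668*(-1/118) - 8447/126 = 4834/59 - 8447/126 = 110711/7434 ≈ 14.893)
U(188) + d = (13 - 1*188) + 110711/7434 = (13 - 188) + 110711/7434 = -175 + 110711/7434 = -1190239/7434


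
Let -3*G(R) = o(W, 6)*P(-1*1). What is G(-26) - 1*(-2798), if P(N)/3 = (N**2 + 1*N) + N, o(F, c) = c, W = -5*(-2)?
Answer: 2804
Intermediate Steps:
W = 10
P(N) = 3*N**2 + 6*N (P(N) = 3*((N**2 + 1*N) + N) = 3*((N**2 + N) + N) = 3*((N + N**2) + N) = 3*(N**2 + 2*N) = 3*N**2 + 6*N)
G(R) = 6 (G(R) = -2*3*(-1*1)*(2 - 1*1) = -2*3*(-1)*(2 - 1) = -2*3*(-1)*1 = -2*(-3) = -1/3*(-18) = 6)
G(-26) - 1*(-2798) = 6 - 1*(-2798) = 6 + 2798 = 2804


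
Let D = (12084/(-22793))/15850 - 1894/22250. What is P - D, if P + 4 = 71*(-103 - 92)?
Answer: -1113208508718128/80382363625 ≈ -13849.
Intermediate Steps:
P = -13849 (P = -4 + 71*(-103 - 92) = -4 + 71*(-195) = -4 - 13845 = -13849)
D = -6845124497/80382363625 (D = (12084*(-1/22793))*(1/15850) - 1894*1/22250 = -12084/22793*1/15850 - 947/11125 = -6042/180634525 - 947/11125 = -6845124497/80382363625 ≈ -0.085157)
P - D = -13849 - 1*(-6845124497/80382363625) = -13849 + 6845124497/80382363625 = -1113208508718128/80382363625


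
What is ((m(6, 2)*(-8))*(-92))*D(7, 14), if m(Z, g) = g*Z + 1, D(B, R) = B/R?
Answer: 4784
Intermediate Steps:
m(Z, g) = 1 + Z*g (m(Z, g) = Z*g + 1 = 1 + Z*g)
((m(6, 2)*(-8))*(-92))*D(7, 14) = (((1 + 6*2)*(-8))*(-92))*(7/14) = (((1 + 12)*(-8))*(-92))*(7*(1/14)) = ((13*(-8))*(-92))*(½) = -104*(-92)*(½) = 9568*(½) = 4784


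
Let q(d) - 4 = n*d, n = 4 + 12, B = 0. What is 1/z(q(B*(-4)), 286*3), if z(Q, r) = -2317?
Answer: -1/2317 ≈ -0.00043159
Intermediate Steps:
n = 16
q(d) = 4 + 16*d
1/z(q(B*(-4)), 286*3) = 1/(-2317) = -1/2317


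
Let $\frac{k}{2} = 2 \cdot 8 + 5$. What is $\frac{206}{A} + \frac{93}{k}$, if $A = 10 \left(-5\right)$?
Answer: $- \frac{667}{350} \approx -1.9057$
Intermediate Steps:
$k = 42$ ($k = 2 \left(2 \cdot 8 + 5\right) = 2 \left(16 + 5\right) = 2 \cdot 21 = 42$)
$A = -50$
$\frac{206}{A} + \frac{93}{k} = \frac{206}{-50} + \frac{93}{42} = 206 \left(- \frac{1}{50}\right) + 93 \cdot \frac{1}{42} = - \frac{103}{25} + \frac{31}{14} = - \frac{667}{350}$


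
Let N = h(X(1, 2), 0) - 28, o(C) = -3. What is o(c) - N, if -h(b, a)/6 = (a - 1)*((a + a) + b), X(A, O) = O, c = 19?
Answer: 13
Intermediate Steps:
h(b, a) = -6*(-1 + a)*(b + 2*a) (h(b, a) = -6*(a - 1)*((a + a) + b) = -6*(-1 + a)*(2*a + b) = -6*(-1 + a)*(b + 2*a))
N = -16 (N = (-12*0² + 6*2 + 12*0 - 6*0*2) - 28 = (-12*0 + 12 + 0 + 0) - 28 = (0 + 12 + 0 + 0) - 28 = 12 - 28 = -16)
o(c) - N = -3 - 1*(-16) = -3 + 16 = 13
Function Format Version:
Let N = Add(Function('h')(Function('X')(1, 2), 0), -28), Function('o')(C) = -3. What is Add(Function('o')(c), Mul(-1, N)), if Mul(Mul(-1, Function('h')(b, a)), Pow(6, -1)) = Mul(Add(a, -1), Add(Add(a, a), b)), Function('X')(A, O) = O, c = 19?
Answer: 13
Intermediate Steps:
Function('h')(b, a) = Mul(-6, Add(-1, a), Add(b, Mul(2, a))) (Function('h')(b, a) = Mul(-6, Mul(Add(a, -1), Add(Add(a, a), b))) = Mul(-6, Mul(Add(-1, a), Add(Mul(2, a), b))) = Mul(-6, Mul(Add(-1, a), Add(b, Mul(2, a)))) = Mul(-6, Add(-1, a), Add(b, Mul(2, a))))
N = -16 (N = Add(Add(Mul(-12, Pow(0, 2)), Mul(6, 2), Mul(12, 0), Mul(-6, 0, 2)), -28) = Add(Add(Mul(-12, 0), 12, 0, 0), -28) = Add(Add(0, 12, 0, 0), -28) = Add(12, -28) = -16)
Add(Function('o')(c), Mul(-1, N)) = Add(-3, Mul(-1, -16)) = Add(-3, 16) = 13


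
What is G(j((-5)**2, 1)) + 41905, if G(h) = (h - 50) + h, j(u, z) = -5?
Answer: 41845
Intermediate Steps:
G(h) = -50 + 2*h (G(h) = (-50 + h) + h = -50 + 2*h)
G(j((-5)**2, 1)) + 41905 = (-50 + 2*(-5)) + 41905 = (-50 - 10) + 41905 = -60 + 41905 = 41845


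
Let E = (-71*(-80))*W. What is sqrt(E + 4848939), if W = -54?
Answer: 33*sqrt(4171) ≈ 2131.3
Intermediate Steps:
E = -306720 (E = -71*(-80)*(-54) = 5680*(-54) = -306720)
sqrt(E + 4848939) = sqrt(-306720 + 4848939) = sqrt(4542219) = 33*sqrt(4171)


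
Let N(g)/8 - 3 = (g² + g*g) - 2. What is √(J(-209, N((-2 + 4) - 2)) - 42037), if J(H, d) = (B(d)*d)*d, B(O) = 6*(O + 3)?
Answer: I*√37813 ≈ 194.46*I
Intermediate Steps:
B(O) = 18 + 6*O (B(O) = 6*(3 + O) = 18 + 6*O)
N(g) = 8 + 16*g² (N(g) = 24 + 8*((g² + g*g) - 2) = 24 + 8*((g² + g²) - 2) = 24 + 8*(2*g² - 2) = 24 + 8*(-2 + 2*g²) = 24 + (-16 + 16*g²) = 8 + 16*g²)
J(H, d) = d²*(18 + 6*d) (J(H, d) = ((18 + 6*d)*d)*d = (d*(18 + 6*d))*d = d²*(18 + 6*d))
√(J(-209, N((-2 + 4) - 2)) - 42037) = √(6*(8 + 16*((-2 + 4) - 2)²)²*(3 + (8 + 16*((-2 + 4) - 2)²)) - 42037) = √(6*(8 + 16*(2 - 2)²)²*(3 + (8 + 16*(2 - 2)²)) - 42037) = √(6*(8 + 16*0²)²*(3 + (8 + 16*0²)) - 42037) = √(6*(8 + 16*0)²*(3 + (8 + 16*0)) - 42037) = √(6*(8 + 0)²*(3 + (8 + 0)) - 42037) = √(6*8²*(3 + 8) - 42037) = √(6*64*11 - 42037) = √(4224 - 42037) = √(-37813) = I*√37813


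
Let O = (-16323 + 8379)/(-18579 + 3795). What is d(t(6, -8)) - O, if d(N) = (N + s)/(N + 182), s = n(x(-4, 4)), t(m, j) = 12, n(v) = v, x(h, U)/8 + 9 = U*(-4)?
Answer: -90011/59752 ≈ -1.5064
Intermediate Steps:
x(h, U) = -72 - 32*U (x(h, U) = -72 + 8*(U*(-4)) = -72 + 8*(-4*U) = -72 - 32*U)
s = -200 (s = -72 - 32*4 = -72 - 128 = -200)
O = 331/616 (O = -7944/(-14784) = -7944*(-1/14784) = 331/616 ≈ 0.53734)
d(N) = (-200 + N)/(182 + N) (d(N) = (N - 200)/(N + 182) = (-200 + N)/(182 + N))
d(t(6, -8)) - O = (-200 + 12)/(182 + 12) - 1*331/616 = -188/194 - 331/616 = (1/194)*(-188) - 331/616 = -94/97 - 331/616 = -90011/59752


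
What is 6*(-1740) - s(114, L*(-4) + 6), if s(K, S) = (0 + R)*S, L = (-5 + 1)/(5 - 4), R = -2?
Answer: -10396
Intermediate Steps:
L = -4 (L = -4/1 = -4*1 = -4)
s(K, S) = -2*S (s(K, S) = (0 - 2)*S = -2*S)
6*(-1740) - s(114, L*(-4) + 6) = 6*(-1740) - (-2)*(-4*(-4) + 6) = -10440 - (-2)*(16 + 6) = -10440 - (-2)*22 = -10440 - 1*(-44) = -10440 + 44 = -10396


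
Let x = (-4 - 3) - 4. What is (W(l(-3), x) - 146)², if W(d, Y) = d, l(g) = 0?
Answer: 21316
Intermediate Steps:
x = -11 (x = -7 - 4 = -11)
(W(l(-3), x) - 146)² = (0 - 146)² = (-146)² = 21316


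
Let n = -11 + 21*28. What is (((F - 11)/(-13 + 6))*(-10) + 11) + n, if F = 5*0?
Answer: 4006/7 ≈ 572.29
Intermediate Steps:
F = 0
n = 577 (n = -11 + 588 = 577)
(((F - 11)/(-13 + 6))*(-10) + 11) + n = (((0 - 11)/(-13 + 6))*(-10) + 11) + 577 = (-11/(-7)*(-10) + 11) + 577 = (-11*(-1/7)*(-10) + 11) + 577 = ((11/7)*(-10) + 11) + 577 = (-110/7 + 11) + 577 = -33/7 + 577 = 4006/7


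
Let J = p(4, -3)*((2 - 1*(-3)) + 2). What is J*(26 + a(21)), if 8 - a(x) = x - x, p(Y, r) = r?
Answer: -714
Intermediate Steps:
a(x) = 8 (a(x) = 8 - (x - x) = 8 - 1*0 = 8 + 0 = 8)
J = -21 (J = -3*((2 - 1*(-3)) + 2) = -3*((2 + 3) + 2) = -3*(5 + 2) = -3*7 = -21)
J*(26 + a(21)) = -21*(26 + 8) = -21*34 = -714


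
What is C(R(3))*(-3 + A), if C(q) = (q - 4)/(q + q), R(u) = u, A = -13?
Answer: 8/3 ≈ 2.6667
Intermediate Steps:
C(q) = (-4 + q)/(2*q) (C(q) = (-4 + q)/((2*q)) = (-4 + q)*(1/(2*q)) = (-4 + q)/(2*q))
C(R(3))*(-3 + A) = ((½)*(-4 + 3)/3)*(-3 - 13) = ((½)*(⅓)*(-1))*(-16) = -⅙*(-16) = 8/3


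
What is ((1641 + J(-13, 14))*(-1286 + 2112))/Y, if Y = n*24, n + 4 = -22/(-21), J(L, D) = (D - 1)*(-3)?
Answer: -2315691/124 ≈ -18675.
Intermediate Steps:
J(L, D) = 3 - 3*D (J(L, D) = (-1 + D)*(-3) = 3 - 3*D)
n = -62/21 (n = -4 - 22/(-21) = -4 - 22*(-1/21) = -4 + 22/21 = -62/21 ≈ -2.9524)
Y = -496/7 (Y = -62/21*24 = -496/7 ≈ -70.857)
((1641 + J(-13, 14))*(-1286 + 2112))/Y = ((1641 + (3 - 3*14))*(-1286 + 2112))/(-496/7) = ((1641 + (3 - 42))*826)*(-7/496) = ((1641 - 39)*826)*(-7/496) = (1602*826)*(-7/496) = 1323252*(-7/496) = -2315691/124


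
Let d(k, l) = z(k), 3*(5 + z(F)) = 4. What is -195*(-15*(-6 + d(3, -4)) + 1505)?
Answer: -321750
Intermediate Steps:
z(F) = -11/3 (z(F) = -5 + (⅓)*4 = -5 + 4/3 = -11/3)
d(k, l) = -11/3
-195*(-15*(-6 + d(3, -4)) + 1505) = -195*(-15*(-6 - 11/3) + 1505) = -195*(-15*(-29/3) + 1505) = -195*(145 + 1505) = -195*1650 = -321750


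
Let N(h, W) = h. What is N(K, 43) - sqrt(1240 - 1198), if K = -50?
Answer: -50 - sqrt(42) ≈ -56.481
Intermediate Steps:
N(K, 43) - sqrt(1240 - 1198) = -50 - sqrt(1240 - 1198) = -50 - sqrt(42)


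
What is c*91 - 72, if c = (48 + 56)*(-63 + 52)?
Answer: -104176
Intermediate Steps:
c = -1144 (c = 104*(-11) = -1144)
c*91 - 72 = -1144*91 - 72 = -104104 - 72 = -104176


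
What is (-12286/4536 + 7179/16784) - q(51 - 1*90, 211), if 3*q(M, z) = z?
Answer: -691034671/9516528 ≈ -72.614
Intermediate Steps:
q(M, z) = z/3
(-12286/4536 + 7179/16784) - q(51 - 1*90, 211) = (-12286/4536 + 7179/16784) - 211/3 = (-12286*1/4536 + 7179*(1/16784)) - 1*211/3 = (-6143/2268 + 7179/16784) - 211/3 = -21705535/9516528 - 211/3 = -691034671/9516528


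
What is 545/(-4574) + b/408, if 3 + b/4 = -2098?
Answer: -2416391/116637 ≈ -20.717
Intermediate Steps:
b = -8404 (b = -12 + 4*(-2098) = -12 - 8392 = -8404)
545/(-4574) + b/408 = 545/(-4574) - 8404/408 = 545*(-1/4574) - 8404*1/408 = -545/4574 - 2101/102 = -2416391/116637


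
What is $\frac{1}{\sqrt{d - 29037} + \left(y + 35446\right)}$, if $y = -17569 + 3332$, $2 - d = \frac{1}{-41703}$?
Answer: $\frac{884478927}{18760124409347} - \frac{2 i \sqrt{12623983981653}}{18760124409347} \approx 4.7147 \cdot 10^{-5} - 3.7878 \cdot 10^{-7} i$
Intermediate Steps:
$d = \frac{83407}{41703}$ ($d = 2 - \frac{1}{-41703} = 2 - - \frac{1}{41703} = 2 + \frac{1}{41703} = \frac{83407}{41703} \approx 2.0$)
$y = -14237$
$\frac{1}{\sqrt{d - 29037} + \left(y + 35446\right)} = \frac{1}{\sqrt{\frac{83407}{41703} - 29037} + \left(-14237 + 35446\right)} = \frac{1}{\sqrt{- \frac{1210846604}{41703}} + 21209} = \frac{1}{\frac{2 i \sqrt{12623983981653}}{41703} + 21209} = \frac{1}{21209 + \frac{2 i \sqrt{12623983981653}}{41703}}$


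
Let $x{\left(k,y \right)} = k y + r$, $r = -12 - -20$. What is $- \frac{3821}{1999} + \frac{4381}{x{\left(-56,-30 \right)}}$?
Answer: $\frac{2307771}{3374312} \approx 0.68392$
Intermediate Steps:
$r = 8$ ($r = -12 + 20 = 8$)
$x{\left(k,y \right)} = 8 + k y$ ($x{\left(k,y \right)} = k y + 8 = 8 + k y$)
$- \frac{3821}{1999} + \frac{4381}{x{\left(-56,-30 \right)}} = - \frac{3821}{1999} + \frac{4381}{8 - -1680} = \left(-3821\right) \frac{1}{1999} + \frac{4381}{8 + 1680} = - \frac{3821}{1999} + \frac{4381}{1688} = \frac{2307771}{3374312}$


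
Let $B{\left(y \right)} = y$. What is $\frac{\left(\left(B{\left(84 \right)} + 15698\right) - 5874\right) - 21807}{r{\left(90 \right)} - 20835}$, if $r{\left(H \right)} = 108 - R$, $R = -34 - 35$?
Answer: $\frac{11899}{20658} \approx 0.576$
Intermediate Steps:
$R = -69$
$r{\left(H \right)} = 177$ ($r{\left(H \right)} = 108 - -69 = 108 + 69 = 177$)
$\frac{\left(\left(B{\left(84 \right)} + 15698\right) - 5874\right) - 21807}{r{\left(90 \right)} - 20835} = \frac{\left(\left(84 + 15698\right) - 5874\right) - 21807}{177 - 20835} = \frac{\left(15782 - 5874\right) - 21807}{-20658} = \left(9908 - 21807\right) \left(- \frac{1}{20658}\right) = \left(-11899\right) \left(- \frac{1}{20658}\right) = \frac{11899}{20658}$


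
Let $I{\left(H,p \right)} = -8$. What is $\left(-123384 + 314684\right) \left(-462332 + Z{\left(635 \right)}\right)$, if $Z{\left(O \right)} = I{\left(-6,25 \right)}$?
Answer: $-88445642000$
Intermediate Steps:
$Z{\left(O \right)} = -8$
$\left(-123384 + 314684\right) \left(-462332 + Z{\left(635 \right)}\right) = \left(-123384 + 314684\right) \left(-462332 - 8\right) = 191300 \left(-462340\right) = -88445642000$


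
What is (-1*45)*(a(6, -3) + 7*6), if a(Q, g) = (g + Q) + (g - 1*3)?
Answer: -1755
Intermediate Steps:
a(Q, g) = -3 + Q + 2*g (a(Q, g) = (Q + g) + (g - 3) = (Q + g) + (-3 + g) = -3 + Q + 2*g)
(-1*45)*(a(6, -3) + 7*6) = (-1*45)*((-3 + 6 + 2*(-3)) + 7*6) = -45*((-3 + 6 - 6) + 42) = -45*(-3 + 42) = -45*39 = -1755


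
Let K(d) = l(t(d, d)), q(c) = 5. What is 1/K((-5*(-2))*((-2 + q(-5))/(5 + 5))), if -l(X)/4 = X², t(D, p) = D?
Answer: -1/36 ≈ -0.027778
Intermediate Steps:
l(X) = -4*X²
K(d) = -4*d²
1/K((-5*(-2))*((-2 + q(-5))/(5 + 5))) = 1/(-4*100*(-2 + 5)²/(5 + 5)²) = 1/(-4*(10*(3/10))²) = 1/(-4*3²) = 1/(-4*9) = 1/(-36) = -1/36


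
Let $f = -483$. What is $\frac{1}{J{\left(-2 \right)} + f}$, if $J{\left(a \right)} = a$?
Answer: $- \frac{1}{485} \approx -0.0020619$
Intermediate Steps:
$\frac{1}{J{\left(-2 \right)} + f} = \frac{1}{-2 - 483} = \frac{1}{-485} = - \frac{1}{485}$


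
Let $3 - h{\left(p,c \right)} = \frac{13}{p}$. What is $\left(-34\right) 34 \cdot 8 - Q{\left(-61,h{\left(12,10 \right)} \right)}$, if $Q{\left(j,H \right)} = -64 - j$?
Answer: $-9245$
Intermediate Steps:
$h{\left(p,c \right)} = 3 - \frac{13}{p}$
$\left(-34\right) 34 \cdot 8 - Q{\left(-61,h{\left(12,10 \right)} \right)} = \left(-34\right) 34 \cdot 8 - \left(-64 - -61\right) = \left(-1156\right) 8 - \left(-64 + 61\right) = -9248 - -3 = -9248 + 3 = -9245$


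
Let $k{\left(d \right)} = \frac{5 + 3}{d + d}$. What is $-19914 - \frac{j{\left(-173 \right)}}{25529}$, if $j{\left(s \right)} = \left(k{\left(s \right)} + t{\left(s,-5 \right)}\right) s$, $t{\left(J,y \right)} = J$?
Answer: $- \frac{508414439}{25529} \approx -19915.0$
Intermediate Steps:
$k{\left(d \right)} = \frac{4}{d}$ ($k{\left(d \right)} = \frac{8}{2 d} = 8 \frac{1}{2 d} = \frac{4}{d}$)
$j{\left(s \right)} = s \left(s + \frac{4}{s}\right)$ ($j{\left(s \right)} = \left(\frac{4}{s} + s\right) s = \left(s + \frac{4}{s}\right) s = s \left(s + \frac{4}{s}\right)$)
$-19914 - \frac{j{\left(-173 \right)}}{25529} = -19914 - \frac{4 + \left(-173\right)^{2}}{25529} = -19914 - \left(4 + 29929\right) \frac{1}{25529} = -19914 - 29933 \cdot \frac{1}{25529} = -19914 - \frac{29933}{25529} = - \frac{508414439}{25529}$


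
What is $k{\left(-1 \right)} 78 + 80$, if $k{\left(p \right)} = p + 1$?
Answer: $80$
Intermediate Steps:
$k{\left(p \right)} = 1 + p$
$k{\left(-1 \right)} 78 + 80 = \left(1 - 1\right) 78 + 80 = 0 \cdot 78 + 80 = 0 + 80 = 80$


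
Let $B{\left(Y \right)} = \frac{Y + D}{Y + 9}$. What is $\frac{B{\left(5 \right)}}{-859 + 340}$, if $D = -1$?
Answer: $- \frac{2}{3633} \approx -0.00055051$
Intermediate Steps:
$B{\left(Y \right)} = \frac{-1 + Y}{9 + Y}$ ($B{\left(Y \right)} = \frac{Y - 1}{Y + 9} = \frac{-1 + Y}{9 + Y}$)
$\frac{B{\left(5 \right)}}{-859 + 340} = \frac{\frac{1}{9 + 5} \left(-1 + 5\right)}{-859 + 340} = \frac{\frac{1}{14} \cdot 4}{-519} = \frac{1}{14} \cdot 4 \left(- \frac{1}{519}\right) = \frac{2}{7} \left(- \frac{1}{519}\right) = - \frac{2}{3633}$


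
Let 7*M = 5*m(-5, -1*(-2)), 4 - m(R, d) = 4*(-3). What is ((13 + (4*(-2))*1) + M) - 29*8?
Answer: -1509/7 ≈ -215.57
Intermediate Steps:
m(R, d) = 16 (m(R, d) = 4 - 4*(-3) = 4 - 1*(-12) = 4 + 12 = 16)
M = 80/7 (M = (5*16)/7 = (⅐)*80 = 80/7 ≈ 11.429)
((13 + (4*(-2))*1) + M) - 29*8 = ((13 + (4*(-2))*1) + 80/7) - 29*8 = ((13 - 8*1) + 80/7) - 232 = ((13 - 8) + 80/7) - 232 = (5 + 80/7) - 232 = 115/7 - 232 = -1509/7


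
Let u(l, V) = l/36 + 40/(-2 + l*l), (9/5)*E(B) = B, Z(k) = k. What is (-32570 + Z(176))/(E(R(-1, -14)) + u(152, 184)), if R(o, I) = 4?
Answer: -1683823923/335069 ≈ -5025.3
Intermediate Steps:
E(B) = 5*B/9
u(l, V) = 40/(-2 + l²) + l/36 (u(l, V) = l*(1/36) + 40/(-2 + l²) = l/36 + 40/(-2 + l²) = 40/(-2 + l²) + l/36)
(-32570 + Z(176))/(E(R(-1, -14)) + u(152, 184)) = (-32570 + 176)/((5/9)*4 + (1440 + 152³ - 2*152)/(36*(-2 + 152²))) = -32394/(20/9 + (1440 + 3511808 - 304)/(36*(-2 + 23104))) = -32394/(20/9 + (1/36)*3512944/23102) = -32394/(20/9 + (1/36)*(1/23102)*3512944) = -32394/(20/9 + 439118/103959) = -32394/670138/103959 = -32394*103959/670138 = -1683823923/335069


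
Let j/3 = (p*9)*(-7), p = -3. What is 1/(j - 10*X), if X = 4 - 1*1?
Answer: 1/537 ≈ 0.0018622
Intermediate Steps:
X = 3 (X = 4 - 1 = 3)
j = 567 (j = 3*(-3*9*(-7)) = 3*(-27*(-7)) = 3*189 = 567)
1/(j - 10*X) = 1/(567 - 10*3) = 1/(567 - 30) = 1/537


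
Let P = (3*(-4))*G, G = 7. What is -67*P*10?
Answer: 56280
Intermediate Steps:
P = -84 (P = (3*(-4))*7 = -12*7 = -84)
-67*P*10 = -67*(-84)*10 = 5628*10 = 56280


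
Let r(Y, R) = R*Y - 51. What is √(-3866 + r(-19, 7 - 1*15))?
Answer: I*√3765 ≈ 61.36*I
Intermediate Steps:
r(Y, R) = -51 + R*Y
√(-3866 + r(-19, 7 - 1*15)) = √(-3866 + (-51 + (7 - 1*15)*(-19))) = √(-3866 + (-51 + (7 - 15)*(-19))) = √(-3866 + (-51 - 8*(-19))) = √(-3866 + (-51 + 152)) = √(-3866 + 101) = √(-3765) = I*√3765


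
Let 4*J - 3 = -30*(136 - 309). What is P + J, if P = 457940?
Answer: 1836953/4 ≈ 4.5924e+5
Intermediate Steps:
J = 5193/4 (J = ¾ + (-30*(136 - 309))/4 = ¾ + (-30*(-173))/4 = ¾ + (¼)*5190 = ¾ + 2595/2 = 5193/4 ≈ 1298.3)
P + J = 457940 + 5193/4 = 1836953/4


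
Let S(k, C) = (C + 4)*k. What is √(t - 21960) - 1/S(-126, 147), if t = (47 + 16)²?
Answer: 1/19026 + 3*I*√1999 ≈ 5.256e-5 + 134.13*I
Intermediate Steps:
S(k, C) = k*(4 + C) (S(k, C) = (4 + C)*k = k*(4 + C))
t = 3969 (t = 63² = 3969)
√(t - 21960) - 1/S(-126, 147) = √(3969 - 21960) - 1/((-126*(4 + 147))) = √(-17991) - 1/((-126*151)) = 3*I*√1999 - 1/(-19026) = 3*I*√1999 - 1*(-1/19026) = 3*I*√1999 + 1/19026 = 1/19026 + 3*I*√1999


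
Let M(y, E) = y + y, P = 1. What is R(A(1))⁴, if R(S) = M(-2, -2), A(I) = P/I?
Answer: 256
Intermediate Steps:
A(I) = 1/I
M(y, E) = 2*y
R(S) = -4 (R(S) = 2*(-2) = -4)
R(A(1))⁴ = (-4)⁴ = 256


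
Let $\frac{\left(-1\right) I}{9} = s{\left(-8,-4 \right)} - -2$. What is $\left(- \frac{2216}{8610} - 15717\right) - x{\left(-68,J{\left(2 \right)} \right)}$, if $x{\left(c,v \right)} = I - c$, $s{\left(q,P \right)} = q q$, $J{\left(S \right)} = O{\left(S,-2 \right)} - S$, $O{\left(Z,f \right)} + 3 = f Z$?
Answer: $- \frac{65398363}{4305} \approx -15191.0$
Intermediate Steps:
$O{\left(Z,f \right)} = -3 + Z f$ ($O{\left(Z,f \right)} = -3 + f Z = -3 + Z f$)
$J{\left(S \right)} = -3 - 3 S$ ($J{\left(S \right)} = \left(-3 + S \left(-2\right)\right) - S = \left(-3 - 2 S\right) - S = -3 - 3 S$)
$s{\left(q,P \right)} = q^{2}$
$I = -594$ ($I = - 9 \left(\left(-8\right)^{2} - -2\right) = - 9 \left(64 + 2\right) = \left(-9\right) 66 = -594$)
$x{\left(c,v \right)} = -594 - c$
$\left(- \frac{2216}{8610} - 15717\right) - x{\left(-68,J{\left(2 \right)} \right)} = \left(- \frac{2216}{8610} - 15717\right) - \left(-594 - -68\right) = \left(\left(-2216\right) \frac{1}{8610} - 15717\right) - \left(-594 + 68\right) = \left(- \frac{1108}{4305} - 15717\right) - -526 = - \frac{67662793}{4305} + 526 = - \frac{65398363}{4305}$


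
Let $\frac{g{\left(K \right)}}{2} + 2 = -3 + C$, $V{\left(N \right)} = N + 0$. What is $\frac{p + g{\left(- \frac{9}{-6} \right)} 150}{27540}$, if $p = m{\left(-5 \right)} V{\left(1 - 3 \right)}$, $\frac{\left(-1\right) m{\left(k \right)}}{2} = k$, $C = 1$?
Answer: $- \frac{61}{1377} \approx -0.044299$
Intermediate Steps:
$V{\left(N \right)} = N$
$g{\left(K \right)} = -8$ ($g{\left(K \right)} = -4 + 2 \left(-3 + 1\right) = -4 + 2 \left(-2\right) = -4 - 4 = -8$)
$m{\left(k \right)} = - 2 k$
$p = -20$ ($p = \left(-2\right) \left(-5\right) \left(1 - 3\right) = 10 \left(-2\right) = -20$)
$\frac{p + g{\left(- \frac{9}{-6} \right)} 150}{27540} = \frac{-20 - 1200}{27540} = \left(-20 - 1200\right) \frac{1}{27540} = \left(-1220\right) \frac{1}{27540} = - \frac{61}{1377}$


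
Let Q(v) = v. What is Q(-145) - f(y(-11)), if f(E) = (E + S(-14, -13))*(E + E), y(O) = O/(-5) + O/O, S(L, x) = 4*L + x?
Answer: 6903/25 ≈ 276.12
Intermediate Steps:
S(L, x) = x + 4*L
y(O) = 1 - O/5 (y(O) = O*(-1/5) + 1 = -O/5 + 1 = 1 - O/5)
f(E) = 2*E*(-69 + E) (f(E) = (E + (-13 + 4*(-14)))*(E + E) = (E + (-13 - 56))*(2*E) = (E - 69)*(2*E) = (-69 + E)*(2*E) = 2*E*(-69 + E))
Q(-145) - f(y(-11)) = -145 - 2*(1 - 1/5*(-11))*(-69 + (1 - 1/5*(-11))) = -145 - 2*(1 + 11/5)*(-69 + (1 + 11/5)) = -145 - 2*16*(-69 + 16/5)/5 = -145 - 2*16*(-329)/(5*5) = -145 - 1*(-10528/25) = -145 + 10528/25 = 6903/25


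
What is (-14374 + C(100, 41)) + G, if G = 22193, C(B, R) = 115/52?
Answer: 406703/52 ≈ 7821.2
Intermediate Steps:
C(B, R) = 115/52 (C(B, R) = 115*(1/52) = 115/52)
(-14374 + C(100, 41)) + G = (-14374 + 115/52) + 22193 = -747333/52 + 22193 = 406703/52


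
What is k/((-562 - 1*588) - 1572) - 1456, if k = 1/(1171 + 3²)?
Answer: -4676613761/3211960 ≈ -1456.0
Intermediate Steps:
k = 1/1180 (k = 1/(1171 + 9) = 1/1180 ≈ 0.00084746)
k/((-562 - 1*588) - 1572) - 1456 = 1/(1180*((-562 - 1*588) - 1572)) - 1456 = 1/(1180*((-562 - 588) - 1572)) - 1456 = 1/(1180*(-1150 - 1572)) - 1456 = (1/1180)/(-2722) - 1456 = (1/1180)*(-1/2722) - 1456 = -1/3211960 - 1456 = -4676613761/3211960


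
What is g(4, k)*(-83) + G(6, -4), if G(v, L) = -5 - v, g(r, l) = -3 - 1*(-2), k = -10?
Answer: 72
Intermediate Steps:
g(r, l) = -1 (g(r, l) = -3 + 2 = -1)
g(4, k)*(-83) + G(6, -4) = -1*(-83) + (-5 - 1*6) = 83 + (-5 - 6) = 83 - 11 = 72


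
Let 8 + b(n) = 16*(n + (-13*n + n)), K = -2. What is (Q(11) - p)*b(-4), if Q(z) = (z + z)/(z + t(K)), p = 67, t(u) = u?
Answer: -134792/3 ≈ -44931.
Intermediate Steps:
b(n) = -8 - 176*n (b(n) = -8 + 16*(n + (-13*n + n)) = -8 + 16*(n - 12*n) = -8 + 16*(-11*n) = -8 - 176*n)
Q(z) = 2*z/(-2 + z) (Q(z) = (z + z)/(z - 2) = (2*z)/(-2 + z) = 2*z/(-2 + z))
(Q(11) - p)*b(-4) = (2*11/(-2 + 11) - 1*67)*(-8 - 176*(-4)) = (2*11/9 - 67)*(-8 + 704) = (2*11*(1/9) - 67)*696 = (22/9 - 67)*696 = -581/9*696 = -134792/3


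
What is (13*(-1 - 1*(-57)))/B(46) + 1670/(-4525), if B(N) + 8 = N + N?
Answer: 22528/2715 ≈ 8.2976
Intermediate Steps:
B(N) = -8 + 2*N (B(N) = -8 + (N + N) = -8 + 2*N)
(13*(-1 - 1*(-57)))/B(46) + 1670/(-4525) = (13*(-1 - 1*(-57)))/(-8 + 2*46) + 1670/(-4525) = (13*(-1 + 57))/(-8 + 92) + 1670*(-1/4525) = (13*56)/84 - 334/905 = 728*(1/84) - 334/905 = 26/3 - 334/905 = 22528/2715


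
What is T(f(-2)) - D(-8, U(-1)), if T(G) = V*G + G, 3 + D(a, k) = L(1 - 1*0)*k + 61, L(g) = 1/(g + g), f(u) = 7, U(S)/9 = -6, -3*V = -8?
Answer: -16/3 ≈ -5.3333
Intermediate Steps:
V = 8/3 (V = -⅓*(-8) = 8/3 ≈ 2.6667)
U(S) = -54 (U(S) = 9*(-6) = -54)
L(g) = 1/(2*g)
D(a, k) = 58 + k/2 (D(a, k) = -3 + ((1/(2*(1 - 1*0)))*k + 61) = -3 + ((1/(2*(1 + 0)))*k + 61) = -3 + (((½)/1)*k + 61) = -3 + (((½)*1)*k + 61) = -3 + (k/2 + 61) = -3 + (61 + k/2) = 58 + k/2)
T(G) = 11*G/3 (T(G) = 8*G/3 + G = 11*G/3)
T(f(-2)) - D(-8, U(-1)) = (11/3)*7 - (58 + (½)*(-54)) = 77/3 - (58 - 27) = 77/3 - 1*31 = 77/3 - 31 = -16/3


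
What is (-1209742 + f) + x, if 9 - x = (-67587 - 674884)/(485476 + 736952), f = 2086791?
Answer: 1072140999295/1222428 ≈ 8.7706e+5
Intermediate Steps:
x = 11744323/1222428 (x = 9 - (-67587 - 674884)/(485476 + 736952) = 9 - (-742471)/1222428 = 9 - 1*(-742471/1222428) = 9 + 742471/1222428 = 11744323/1222428 ≈ 9.6074)
(-1209742 + f) + x = (-1209742 + 2086791) + 11744323/1222428 = 877049 + 11744323/1222428 = 1072140999295/1222428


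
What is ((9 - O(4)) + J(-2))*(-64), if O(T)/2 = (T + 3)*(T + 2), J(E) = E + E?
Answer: 5056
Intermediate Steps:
J(E) = 2*E
O(T) = 2*(2 + T)*(3 + T) (O(T) = 2*((T + 3)*(T + 2)) = 2*((3 + T)*(2 + T)) = 2*((2 + T)*(3 + T)) = 2*(2 + T)*(3 + T))
((9 - O(4)) + J(-2))*(-64) = ((9 - (12 + 2*4**2 + 10*4)) + 2*(-2))*(-64) = ((9 - (12 + 2*16 + 40)) - 4)*(-64) = ((9 - (12 + 32 + 40)) - 4)*(-64) = ((9 - 1*84) - 4)*(-64) = ((9 - 84) - 4)*(-64) = (-75 - 4)*(-64) = -79*(-64) = 5056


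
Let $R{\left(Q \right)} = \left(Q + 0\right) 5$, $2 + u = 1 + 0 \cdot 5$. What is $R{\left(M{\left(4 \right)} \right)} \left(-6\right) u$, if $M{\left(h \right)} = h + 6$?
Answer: $300$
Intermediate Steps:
$M{\left(h \right)} = 6 + h$
$u = -1$ ($u = -2 + \left(1 + 0 \cdot 5\right) = -2 + \left(1 + 0\right) = -2 + 1 = -1$)
$R{\left(Q \right)} = 5 Q$ ($R{\left(Q \right)} = Q 5 = 5 Q$)
$R{\left(M{\left(4 \right)} \right)} \left(-6\right) u = 5 \left(6 + 4\right) \left(-6\right) \left(-1\right) = 5 \cdot 10 \left(-6\right) \left(-1\right) = 50 \left(-6\right) \left(-1\right) = \left(-300\right) \left(-1\right) = 300$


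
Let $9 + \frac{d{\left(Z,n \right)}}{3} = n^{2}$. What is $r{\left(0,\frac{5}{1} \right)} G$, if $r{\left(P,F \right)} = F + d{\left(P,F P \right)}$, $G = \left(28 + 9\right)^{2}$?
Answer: $-30118$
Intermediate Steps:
$d{\left(Z,n \right)} = -27 + 3 n^{2}$
$G = 1369$ ($G = 37^{2} = 1369$)
$r{\left(P,F \right)} = -27 + F + 3 F^{2} P^{2}$ ($r{\left(P,F \right)} = F + \left(-27 + 3 \left(F P\right)^{2}\right) = F + \left(-27 + 3 F^{2} P^{2}\right) = -27 + F + 3 F^{2} P^{2}$)
$r{\left(0,\frac{5}{1} \right)} G = \left(-27 + \frac{5}{1} + 3 \left(\frac{5}{1}\right)^{2} \cdot 0^{2}\right) 1369 = \left(-27 + 5 \cdot 1 + 3 \left(5 \cdot 1\right)^{2} \cdot 0\right) 1369 = \left(-27 + 5 + 3 \cdot 5^{2} \cdot 0\right) 1369 = \left(-27 + 5 + 3 \cdot 25 \cdot 0\right) 1369 = \left(-27 + 5 + 0\right) 1369 = \left(-22\right) 1369 = -30118$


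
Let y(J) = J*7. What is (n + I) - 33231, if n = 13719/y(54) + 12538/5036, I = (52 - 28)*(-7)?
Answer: -2646032306/79317 ≈ -33360.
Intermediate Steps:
y(J) = 7*J
I = -168 (I = 24*(-7) = -168)
n = 3076177/79317 (n = 13719/((7*54)) + 12538/5036 = 13719/378 + 12538*(1/5036) = 13719*(1/378) + 6269/2518 = 4573/126 + 6269/2518 = 3076177/79317 ≈ 38.783)
(n + I) - 33231 = (3076177/79317 - 168) - 33231 = -10249079/79317 - 33231 = -2646032306/79317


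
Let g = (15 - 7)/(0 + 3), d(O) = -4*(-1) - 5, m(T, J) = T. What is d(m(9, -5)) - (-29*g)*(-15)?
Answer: -1161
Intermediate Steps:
d(O) = -1 (d(O) = 4 - 5 = -1)
g = 8/3 ≈ 2.6667
d(m(9, -5)) - (-29*g)*(-15) = -1 - (-29*8/3)*(-15) = -1 - (-232)*(-15)/3 = -1 - 1*1160 = -1 - 1160 = -1161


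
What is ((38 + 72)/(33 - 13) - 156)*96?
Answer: -14448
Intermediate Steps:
((38 + 72)/(33 - 13) - 156)*96 = (110/20 - 156)*96 = (110*(1/20) - 156)*96 = (11/2 - 156)*96 = -301/2*96 = -14448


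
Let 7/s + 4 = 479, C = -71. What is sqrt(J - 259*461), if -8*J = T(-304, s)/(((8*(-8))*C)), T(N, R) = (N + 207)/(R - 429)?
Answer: I*sqrt(1599445058801351363299)/115740224 ≈ 345.54*I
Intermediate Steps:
s = 7/475 (s = 7/(-4 + 479) = 7/475 ≈ 0.014737)
T(N, R) = (207 + N)/(-429 + R)
J = -46075/7407374336 (J = -(207 - 304)/(-429 + 7/475)/(8*((8*(-8))*(-71))) = --97/(-203768/475)/(8*((-64*(-71)))) = -(-475/203768*(-97))/(8*4544) = -46075/(1630144*4544) = -1/8*46075/925921792 = -46075/7407374336 ≈ -6.2202e-6)
sqrt(J - 259*461) = sqrt(-46075/7407374336 - 259*461) = sqrt(-46075/7407374336 - 119399) = sqrt(-884433088390139/7407374336) = I*sqrt(1599445058801351363299)/115740224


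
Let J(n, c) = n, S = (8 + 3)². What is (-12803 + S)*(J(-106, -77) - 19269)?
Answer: 245713750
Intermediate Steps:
S = 121 (S = 11² = 121)
(-12803 + S)*(J(-106, -77) - 19269) = (-12803 + 121)*(-106 - 19269) = -12682*(-19375) = 245713750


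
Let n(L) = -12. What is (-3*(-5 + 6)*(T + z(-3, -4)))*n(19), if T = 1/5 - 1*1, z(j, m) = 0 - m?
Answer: 576/5 ≈ 115.20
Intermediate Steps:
z(j, m) = -m
T = -⅘ (T = 1*(⅕) - 1 = ⅕ - 1 = -⅘ ≈ -0.80000)
(-3*(-5 + 6)*(T + z(-3, -4)))*n(19) = -3*(-5 + 6)*(-⅘ - 1*(-4))*(-12) = -3*(-⅘ + 4)*(-12) = -3*16/5*(-12) = -48/5*(-12) = 576/5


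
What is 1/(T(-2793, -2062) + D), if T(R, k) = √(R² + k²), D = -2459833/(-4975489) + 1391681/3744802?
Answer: -300647304213889753522873350/4184208607323395456353554091633387 + 347159665287255931696279684*√12052693/4184208607323395456353554091633387 ≈ 0.00028797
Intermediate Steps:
D = 16135881045075/18632221158178 (D = -2459833*(-1/4975489) + 1391681*(1/3744802) = 2459833/4975489 + 1391681/3744802 = 16135881045075/18632221158178 ≈ 0.86602)
1/(T(-2793, -2062) + D) = 1/(√((-2793)² + (-2062)²) + 16135881045075/18632221158178) = 1/(√(7800849 + 4251844) + 16135881045075/18632221158178) = 1/(√12052693 + 16135881045075/18632221158178) = 1/(16135881045075/18632221158178 + √12052693)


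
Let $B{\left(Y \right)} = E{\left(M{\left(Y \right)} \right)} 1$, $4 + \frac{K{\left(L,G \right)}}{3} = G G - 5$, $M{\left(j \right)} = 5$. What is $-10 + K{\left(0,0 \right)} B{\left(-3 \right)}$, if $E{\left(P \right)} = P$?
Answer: $-145$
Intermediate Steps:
$K{\left(L,G \right)} = -27 + 3 G^{2}$ ($K{\left(L,G \right)} = -12 + 3 \left(G G - 5\right) = -12 + 3 \left(G^{2} - 5\right) = -12 + 3 \left(-5 + G^{2}\right) = -12 + \left(-15 + 3 G^{2}\right) = -27 + 3 G^{2}$)
$B{\left(Y \right)} = 5$ ($B{\left(Y \right)} = 5 \cdot 1 = 5$)
$-10 + K{\left(0,0 \right)} B{\left(-3 \right)} = -10 + \left(-27 + 3 \cdot 0^{2}\right) 5 = -10 + \left(-27 + 3 \cdot 0\right) 5 = -10 + \left(-27 + 0\right) 5 = -10 - 135 = -145$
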